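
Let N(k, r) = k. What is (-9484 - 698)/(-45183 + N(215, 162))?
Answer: 5091/22484 ≈ 0.22643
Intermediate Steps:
(-9484 - 698)/(-45183 + N(215, 162)) = (-9484 - 698)/(-45183 + 215) = -10182/(-44968) = -10182*(-1/44968) = 5091/22484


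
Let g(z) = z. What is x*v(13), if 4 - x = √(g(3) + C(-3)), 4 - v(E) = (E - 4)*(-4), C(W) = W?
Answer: 160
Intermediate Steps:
v(E) = -12 + 4*E (v(E) = 4 - (E - 4)*(-4) = 4 - (-4 + E)*(-4) = 4 - (16 - 4*E) = 4 + (-16 + 4*E) = -12 + 4*E)
x = 4 (x = 4 - √(3 - 3) = 4 - √0 = 4 - 1*0 = 4 + 0 = 4)
x*v(13) = 4*(-12 + 4*13) = 4*(-12 + 52) = 4*40 = 160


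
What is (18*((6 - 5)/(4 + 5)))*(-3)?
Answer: -6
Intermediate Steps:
(18*((6 - 5)/(4 + 5)))*(-3) = (18*(1/9))*(-3) = (18*(1*(⅑)))*(-3) = (18*(⅑))*(-3) = 2*(-3) = -6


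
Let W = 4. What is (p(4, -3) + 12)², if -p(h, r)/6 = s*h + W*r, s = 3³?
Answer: 318096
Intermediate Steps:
s = 27
p(h, r) = -162*h - 24*r (p(h, r) = -6*(27*h + 4*r) = -6*(4*r + 27*h) = -162*h - 24*r)
(p(4, -3) + 12)² = ((-162*4 - 24*(-3)) + 12)² = ((-648 + 72) + 12)² = (-576 + 12)² = (-564)² = 318096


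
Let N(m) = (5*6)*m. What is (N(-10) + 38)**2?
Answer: 68644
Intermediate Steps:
N(m) = 30*m
(N(-10) + 38)**2 = (30*(-10) + 38)**2 = (-300 + 38)**2 = (-262)**2 = 68644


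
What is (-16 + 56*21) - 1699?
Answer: -539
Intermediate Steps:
(-16 + 56*21) - 1699 = (-16 + 1176) - 1699 = 1160 - 1699 = -539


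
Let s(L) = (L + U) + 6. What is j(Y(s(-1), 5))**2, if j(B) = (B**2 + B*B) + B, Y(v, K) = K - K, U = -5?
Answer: 0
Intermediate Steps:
s(L) = 1 + L (s(L) = (L - 5) + 6 = (-5 + L) + 6 = 1 + L)
Y(v, K) = 0
j(B) = B + 2*B**2 (j(B) = (B**2 + B**2) + B = 2*B**2 + B = B + 2*B**2)
j(Y(s(-1), 5))**2 = (0*(1 + 2*0))**2 = (0*(1 + 0))**2 = (0*1)**2 = 0**2 = 0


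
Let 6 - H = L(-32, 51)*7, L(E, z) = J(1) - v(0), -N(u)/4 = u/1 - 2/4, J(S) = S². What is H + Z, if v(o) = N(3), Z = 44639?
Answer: 44568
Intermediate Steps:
N(u) = 2 - 4*u (N(u) = -4*(u/1 - 2/4) = -4*(u*1 - 2*¼) = -4*(u - ½) = -4*(-½ + u) = 2 - 4*u)
v(o) = -10 (v(o) = 2 - 4*3 = 2 - 12 = -10)
L(E, z) = 11 (L(E, z) = 1² - 1*(-10) = 1 + 10 = 11)
H = -71 (H = 6 - 11*7 = 6 - 1*77 = 6 - 77 = -71)
H + Z = -71 + 44639 = 44568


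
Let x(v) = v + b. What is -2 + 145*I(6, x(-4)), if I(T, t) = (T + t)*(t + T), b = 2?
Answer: 2318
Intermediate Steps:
x(v) = 2 + v (x(v) = v + 2 = 2 + v)
I(T, t) = (T + t)² (I(T, t) = (T + t)*(T + t) = (T + t)²)
-2 + 145*I(6, x(-4)) = -2 + 145*(6 + (2 - 4))² = -2 + 145*(6 - 2)² = -2 + 145*4² = -2 + 145*16 = -2 + 2320 = 2318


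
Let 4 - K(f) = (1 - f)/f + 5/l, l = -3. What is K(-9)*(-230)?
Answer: -14030/9 ≈ -1558.9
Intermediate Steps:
K(f) = 17/3 - (1 - f)/f (K(f) = 4 - ((1 - f)/f + 5/(-3)) = 4 - ((1 - f)/f + 5*(-1/3)) = 4 - ((1 - f)/f - 5/3) = 4 - (-5/3 + (1 - f)/f) = 4 + (5/3 - (1 - f)/f) = 17/3 - (1 - f)/f)
K(-9)*(-230) = (20/3 - 1/(-9))*(-230) = (20/3 - 1*(-1/9))*(-230) = (20/3 + 1/9)*(-230) = (61/9)*(-230) = -14030/9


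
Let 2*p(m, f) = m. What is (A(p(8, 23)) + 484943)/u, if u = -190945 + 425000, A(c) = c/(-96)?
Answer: 11638631/5617320 ≈ 2.0719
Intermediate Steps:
p(m, f) = m/2
A(c) = -c/96 (A(c) = c*(-1/96) = -c/96)
u = 234055
(A(p(8, 23)) + 484943)/u = (-8/192 + 484943)/234055 = (-1/96*4 + 484943)*(1/234055) = (-1/24 + 484943)*(1/234055) = (11638631/24)*(1/234055) = 11638631/5617320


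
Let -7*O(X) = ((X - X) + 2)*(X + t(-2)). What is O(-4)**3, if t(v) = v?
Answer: 1728/343 ≈ 5.0379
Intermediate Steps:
O(X) = 4/7 - 2*X/7 (O(X) = -((X - X) + 2)*(X - 2)/7 = -(0 + 2)*(-2 + X)/7 = -2*(-2 + X)/7 = -(-4 + 2*X)/7 = 4/7 - 2*X/7)
O(-4)**3 = (4/7 - 2/7*(-4))**3 = (4/7 + 8/7)**3 = (12/7)**3 = 1728/343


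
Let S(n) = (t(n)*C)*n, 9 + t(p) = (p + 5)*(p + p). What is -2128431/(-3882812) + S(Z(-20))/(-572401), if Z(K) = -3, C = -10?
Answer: 1220762204391/2222525471612 ≈ 0.54927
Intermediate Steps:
t(p) = -9 + 2*p*(5 + p) (t(p) = -9 + (p + 5)*(p + p) = -9 + (5 + p)*(2*p) = -9 + 2*p*(5 + p))
S(n) = n*(90 - 100*n - 20*n²) (S(n) = ((-9 + 2*n² + 10*n)*(-10))*n = (90 - 100*n - 20*n²)*n = n*(90 - 100*n - 20*n²))
-2128431/(-3882812) + S(Z(-20))/(-572401) = -2128431/(-3882812) + (10*(-3)*(9 - 10*(-3) - 2*(-3)²))/(-572401) = -2128431*(-1/3882812) + (10*(-3)*(9 + 30 - 2*9))*(-1/572401) = 2128431/3882812 + (10*(-3)*(9 + 30 - 18))*(-1/572401) = 2128431/3882812 + (10*(-3)*21)*(-1/572401) = 2128431/3882812 - 630*(-1/572401) = 2128431/3882812 + 630/572401 = 1220762204391/2222525471612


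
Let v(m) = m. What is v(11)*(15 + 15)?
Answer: 330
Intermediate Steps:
v(11)*(15 + 15) = 11*(15 + 15) = 11*30 = 330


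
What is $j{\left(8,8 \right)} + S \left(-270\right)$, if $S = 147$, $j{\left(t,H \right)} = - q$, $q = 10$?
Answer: $-39700$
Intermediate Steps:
$j{\left(t,H \right)} = -10$ ($j{\left(t,H \right)} = \left(-1\right) 10 = -10$)
$j{\left(8,8 \right)} + S \left(-270\right) = -10 + 147 \left(-270\right) = -10 - 39690 = -39700$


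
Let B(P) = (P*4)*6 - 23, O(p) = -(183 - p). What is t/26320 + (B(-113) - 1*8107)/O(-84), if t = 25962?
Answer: 48715549/1171240 ≈ 41.593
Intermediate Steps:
O(p) = -183 + p
B(P) = -23 + 24*P (B(P) = (4*P)*6 - 23 = 24*P - 23 = -23 + 24*P)
t/26320 + (B(-113) - 1*8107)/O(-84) = 25962/26320 + ((-23 + 24*(-113)) - 1*8107)/(-183 - 84) = 25962*(1/26320) + ((-23 - 2712) - 8107)/(-267) = 12981/13160 + (-2735 - 8107)*(-1/267) = 12981/13160 - 10842*(-1/267) = 12981/13160 + 3614/89 = 48715549/1171240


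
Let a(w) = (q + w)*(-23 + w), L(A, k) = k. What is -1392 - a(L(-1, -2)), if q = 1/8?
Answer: -11511/8 ≈ -1438.9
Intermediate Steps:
q = ⅛ ≈ 0.12500
a(w) = (-23 + w)*(⅛ + w) (a(w) = (⅛ + w)*(-23 + w) = (-23 + w)*(⅛ + w))
-1392 - a(L(-1, -2)) = -1392 - (-23/8 + (-2)² - 183/8*(-2)) = -1392 - (-23/8 + 4 + 183/4) = -1392 - 1*375/8 = -1392 - 375/8 = -11511/8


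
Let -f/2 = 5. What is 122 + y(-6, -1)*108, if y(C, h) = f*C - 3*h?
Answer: 6926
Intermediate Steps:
f = -10 (f = -2*5 = -10)
y(C, h) = -10*C - 3*h
122 + y(-6, -1)*108 = 122 + (-10*(-6) - 3*(-1))*108 = 122 + (60 + 3)*108 = 122 + 63*108 = 122 + 6804 = 6926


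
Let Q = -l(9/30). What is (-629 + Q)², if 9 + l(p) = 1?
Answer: 385641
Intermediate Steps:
l(p) = -8 (l(p) = -9 + 1 = -8)
Q = 8 (Q = -1*(-8) = 8)
(-629 + Q)² = (-629 + 8)² = (-621)² = 385641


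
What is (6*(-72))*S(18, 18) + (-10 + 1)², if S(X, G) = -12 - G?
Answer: 13041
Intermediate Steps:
(6*(-72))*S(18, 18) + (-10 + 1)² = (6*(-72))*(-12 - 1*18) + (-10 + 1)² = -432*(-12 - 18) + (-9)² = -432*(-30) + 81 = 12960 + 81 = 13041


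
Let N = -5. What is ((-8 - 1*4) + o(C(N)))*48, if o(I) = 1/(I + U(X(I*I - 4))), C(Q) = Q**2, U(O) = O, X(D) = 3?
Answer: -4020/7 ≈ -574.29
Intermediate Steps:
o(I) = 1/(3 + I) (o(I) = 1/(I + 3) = 1/(3 + I))
((-8 - 1*4) + o(C(N)))*48 = ((-8 - 1*4) + 1/(3 + (-5)**2))*48 = ((-8 - 4) + 1/(3 + 25))*48 = (-12 + 1/28)*48 = -335/28*48 = -4020/7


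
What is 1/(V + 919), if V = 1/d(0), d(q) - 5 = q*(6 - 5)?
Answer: 5/4596 ≈ 0.0010879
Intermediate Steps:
d(q) = 5 + q (d(q) = 5 + q*(6 - 5) = 5 + q*1 = 5 + q)
V = ⅕ (V = 1/(5 + 0) = 1/5 = ⅕ ≈ 0.20000)
1/(V + 919) = 1/(⅕ + 919) = 1/(4596/5) = 5/4596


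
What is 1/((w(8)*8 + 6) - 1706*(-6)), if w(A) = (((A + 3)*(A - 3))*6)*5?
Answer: 1/23442 ≈ 4.2658e-5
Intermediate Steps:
w(A) = 30*(-3 + A)*(3 + A) (w(A) = (((3 + A)*(-3 + A))*6)*5 = (((-3 + A)*(3 + A))*6)*5 = (6*(-3 + A)*(3 + A))*5 = 30*(-3 + A)*(3 + A))
1/((w(8)*8 + 6) - 1706*(-6)) = 1/(((-270 + 30*8²)*8 + 6) - 1706*(-6)) = 1/(((-270 + 30*64)*8 + 6) + 10236) = 1/(((-270 + 1920)*8 + 6) + 10236) = 1/((1650*8 + 6) + 10236) = 1/((13200 + 6) + 10236) = 1/(13206 + 10236) = 1/23442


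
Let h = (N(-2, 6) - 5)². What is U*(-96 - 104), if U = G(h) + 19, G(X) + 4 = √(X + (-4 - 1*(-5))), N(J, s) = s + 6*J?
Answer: -3000 - 200*√122 ≈ -5209.1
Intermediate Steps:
h = 121 (h = ((6 + 6*(-2)) - 5)² = ((6 - 12) - 5)² = (-6 - 5)² = (-11)² = 121)
G(X) = -4 + √(1 + X) (G(X) = -4 + √(X + (-4 - 1*(-5))) = -4 + √(X + (-4 + 5)) = -4 + √(X + 1) = -4 + √(1 + X))
U = 15 + √122 (U = (-4 + √(1 + 121)) + 19 = (-4 + √122) + 19 = 15 + √122 ≈ 26.045)
U*(-96 - 104) = (15 + √122)*(-96 - 104) = (15 + √122)*(-200) = -3000 - 200*√122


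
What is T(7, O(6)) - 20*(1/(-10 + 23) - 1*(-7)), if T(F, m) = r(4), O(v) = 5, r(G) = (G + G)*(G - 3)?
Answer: -1736/13 ≈ -133.54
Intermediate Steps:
r(G) = 2*G*(-3 + G) (r(G) = (2*G)*(-3 + G) = 2*G*(-3 + G))
T(F, m) = 8 (T(F, m) = 2*4*(-3 + 4) = 2*4*1 = 8)
T(7, O(6)) - 20*(1/(-10 + 23) - 1*(-7)) = 8 - 20*(1/(-10 + 23) - 1*(-7)) = 8 - 20*(1/13 + 7) = 8 - 20*92/13 = 8 - 1840/13 = -1736/13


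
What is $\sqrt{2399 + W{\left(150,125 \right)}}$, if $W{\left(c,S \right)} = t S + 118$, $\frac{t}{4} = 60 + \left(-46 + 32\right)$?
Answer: $\sqrt{25517} \approx 159.74$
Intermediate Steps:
$t = 184$ ($t = 4 \left(60 + \left(-46 + 32\right)\right) = 4 \left(60 - 14\right) = 4 \cdot 46 = 184$)
$W{\left(c,S \right)} = 118 + 184 S$ ($W{\left(c,S \right)} = 184 S + 118 = 118 + 184 S$)
$\sqrt{2399 + W{\left(150,125 \right)}} = \sqrt{2399 + \left(118 + 184 \cdot 125\right)} = \sqrt{2399 + \left(118 + 23000\right)} = \sqrt{2399 + 23118} = \sqrt{25517}$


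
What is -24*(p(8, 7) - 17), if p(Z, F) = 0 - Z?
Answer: 600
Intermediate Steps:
p(Z, F) = -Z
-24*(p(8, 7) - 17) = -24*(-1*8 - 17) = -24*(-8 - 17) = -24*(-25) = 600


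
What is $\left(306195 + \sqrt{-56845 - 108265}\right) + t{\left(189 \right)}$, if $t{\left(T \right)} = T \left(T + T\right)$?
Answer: $377637 + i \sqrt{165110} \approx 3.7764 \cdot 10^{5} + 406.34 i$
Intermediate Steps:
$t{\left(T \right)} = 2 T^{2}$ ($t{\left(T \right)} = T 2 T = 2 T^{2}$)
$\left(306195 + \sqrt{-56845 - 108265}\right) + t{\left(189 \right)} = \left(306195 + \sqrt{-56845 - 108265}\right) + 2 \cdot 189^{2} = \left(306195 + \sqrt{-165110}\right) + 2 \cdot 35721 = \left(306195 + i \sqrt{165110}\right) + 71442 = 377637 + i \sqrt{165110}$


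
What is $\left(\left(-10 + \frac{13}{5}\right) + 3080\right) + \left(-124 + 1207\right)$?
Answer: $\frac{20778}{5} \approx 4155.6$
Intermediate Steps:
$\left(\left(-10 + \frac{13}{5}\right) + 3080\right) + \left(-124 + 1207\right) = \left(\left(-10 + 13 \cdot \frac{1}{5}\right) + 3080\right) + 1083 = \left(\left(-10 + \frac{13}{5}\right) + 3080\right) + 1083 = \left(- \frac{37}{5} + 3080\right) + 1083 = \frac{15363}{5} + 1083 = \frac{20778}{5}$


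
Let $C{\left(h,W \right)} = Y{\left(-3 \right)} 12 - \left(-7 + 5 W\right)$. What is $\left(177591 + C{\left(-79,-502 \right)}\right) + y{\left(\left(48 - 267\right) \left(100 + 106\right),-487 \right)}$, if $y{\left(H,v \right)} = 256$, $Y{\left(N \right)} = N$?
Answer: $180328$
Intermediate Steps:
$C{\left(h,W \right)} = -29 - 5 W$ ($C{\left(h,W \right)} = \left(-3\right) 12 - \left(-7 + 5 W\right) = -36 - \left(-7 + 5 W\right) = -29 - 5 W$)
$\left(177591 + C{\left(-79,-502 \right)}\right) + y{\left(\left(48 - 267\right) \left(100 + 106\right),-487 \right)} = \left(177591 - -2481\right) + 256 = \left(177591 + \left(-29 + 2510\right)\right) + 256 = \left(177591 + 2481\right) + 256 = 180072 + 256 = 180328$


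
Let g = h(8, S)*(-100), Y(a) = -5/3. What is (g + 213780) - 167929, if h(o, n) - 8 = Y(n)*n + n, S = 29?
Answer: 140953/3 ≈ 46984.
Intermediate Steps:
Y(a) = -5/3 (Y(a) = -5*⅓ = -5/3)
h(o, n) = 8 - 2*n/3 (h(o, n) = 8 + (-5*n/3 + n) = 8 - 2*n/3)
g = 3400/3 (g = (8 - ⅔*29)*(-100) = (8 - 58/3)*(-100) = -34/3*(-100) = 3400/3 ≈ 1133.3)
(g + 213780) - 167929 = (3400/3 + 213780) - 167929 = 644740/3 - 167929 = 140953/3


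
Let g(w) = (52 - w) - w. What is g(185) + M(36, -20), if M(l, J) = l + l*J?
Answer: -1002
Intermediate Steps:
M(l, J) = l + J*l
g(w) = 52 - 2*w
g(185) + M(36, -20) = (52 - 2*185) + 36*(1 - 20) = (52 - 370) + 36*(-19) = -318 - 684 = -1002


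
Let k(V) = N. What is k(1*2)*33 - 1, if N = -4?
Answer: -133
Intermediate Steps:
k(V) = -4
k(1*2)*33 - 1 = -4*33 - 1 = -132 - 1 = -133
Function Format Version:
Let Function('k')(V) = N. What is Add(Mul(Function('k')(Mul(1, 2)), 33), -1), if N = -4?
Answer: -133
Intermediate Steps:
Function('k')(V) = -4
Add(Mul(Function('k')(Mul(1, 2)), 33), -1) = Add(Mul(-4, 33), -1) = Add(-132, -1) = -133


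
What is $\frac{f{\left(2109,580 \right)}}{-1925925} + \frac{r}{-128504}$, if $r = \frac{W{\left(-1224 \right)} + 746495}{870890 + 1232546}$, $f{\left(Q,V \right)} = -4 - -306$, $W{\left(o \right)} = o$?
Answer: $- \frac{83065917853363}{520577411451463200} \approx -0.00015956$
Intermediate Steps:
$f{\left(Q,V \right)} = 302$ ($f{\left(Q,V \right)} = -4 + 306 = 302$)
$r = \frac{745271}{2103436}$ ($r = \frac{-1224 + 746495}{870890 + 1232546} = \frac{745271}{2103436} \approx 0.35431$)
$\frac{f{\left(2109,580 \right)}}{-1925925} + \frac{r}{-128504} = \frac{302}{-1925925} + \frac{745271}{2103436 \left(-128504\right)} = 302 \left(- \frac{1}{1925925}\right) + \frac{745271}{2103436} \left(- \frac{1}{128504}\right) = - \frac{302}{1925925} - \frac{745271}{270299939744} = - \frac{83065917853363}{520577411451463200}$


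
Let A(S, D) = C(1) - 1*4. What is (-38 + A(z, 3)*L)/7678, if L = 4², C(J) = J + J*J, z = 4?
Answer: -35/3839 ≈ -0.0091170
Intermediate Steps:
C(J) = J + J²
L = 16
A(S, D) = -2 (A(S, D) = 1*(1 + 1) - 1*4 = 1*2 - 4 = 2 - 4 = -2)
(-38 + A(z, 3)*L)/7678 = (-38 - 2*16)/7678 = (-38 - 32)*(1/7678) = -70*1/7678 = -35/3839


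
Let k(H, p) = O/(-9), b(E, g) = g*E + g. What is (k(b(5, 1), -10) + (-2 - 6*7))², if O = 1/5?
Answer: 3924361/2025 ≈ 1938.0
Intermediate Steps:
O = ⅕ ≈ 0.20000
b(E, g) = g + E*g (b(E, g) = E*g + g = g + E*g)
k(H, p) = -1/45 (k(H, p) = (⅕)/(-9) = (⅕)*(-⅑) = -1/45)
(k(b(5, 1), -10) + (-2 - 6*7))² = (-1/45 + (-2 - 6*7))² = (-1/45 + (-2 - 42))² = (-1/45 - 44)² = (-1981/45)² = 3924361/2025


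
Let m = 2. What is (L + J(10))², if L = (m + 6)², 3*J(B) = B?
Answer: 40804/9 ≈ 4533.8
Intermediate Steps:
J(B) = B/3
L = 64 (L = (2 + 6)² = 8² = 64)
(L + J(10))² = (64 + (⅓)*10)² = (64 + 10/3)² = (202/3)² = 40804/9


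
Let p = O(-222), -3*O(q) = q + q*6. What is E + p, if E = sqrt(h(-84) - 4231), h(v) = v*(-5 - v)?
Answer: 518 + I*sqrt(10867) ≈ 518.0 + 104.24*I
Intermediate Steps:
O(q) = -7*q/3 (O(q) = -(q + q*6)/3 = -(q + 6*q)/3 = -7*q/3)
p = 518 (p = -7/3*(-222) = 518)
E = I*sqrt(10867) (E = sqrt(-1*(-84)*(5 - 84) - 4231) = sqrt(-1*(-84)*(-79) - 4231) = sqrt(-6636 - 4231) = sqrt(-10867) = I*sqrt(10867) ≈ 104.24*I)
E + p = I*sqrt(10867) + 518 = 518 + I*sqrt(10867)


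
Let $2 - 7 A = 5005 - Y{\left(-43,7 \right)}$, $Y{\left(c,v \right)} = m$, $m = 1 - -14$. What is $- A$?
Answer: $\frac{4988}{7} \approx 712.57$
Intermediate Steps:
$m = 15$ ($m = 1 + 14 = 15$)
$Y{\left(c,v \right)} = 15$
$A = - \frac{4988}{7}$ ($A = \frac{2}{7} - \frac{5005 - 15}{7} = \frac{2}{7} - \frac{4990}{7} = - \frac{4988}{7} \approx -712.57$)
$- A = \left(-1\right) \left(- \frac{4988}{7}\right) = \frac{4988}{7}$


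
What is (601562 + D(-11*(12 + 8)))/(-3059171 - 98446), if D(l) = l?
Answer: -601342/3157617 ≈ -0.19044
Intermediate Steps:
(601562 + D(-11*(12 + 8)))/(-3059171 - 98446) = (601562 - 11*(12 + 8))/(-3059171 - 98446) = (601562 - 11*20)/(-3157617) = (601562 - 220)*(-1/3157617) = 601342*(-1/3157617) = -601342/3157617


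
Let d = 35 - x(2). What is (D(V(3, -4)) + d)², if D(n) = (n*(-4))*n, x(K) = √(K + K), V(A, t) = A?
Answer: 9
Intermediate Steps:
x(K) = √2*√K (x(K) = √(2*K) = √2*√K)
D(n) = -4*n² (D(n) = (-4*n)*n = -4*n²)
d = 33 (d = 35 - √2*√2 = 35 - 1*2 = 35 - 2 = 33)
(D(V(3, -4)) + d)² = (-4*3² + 33)² = (-4*9 + 33)² = (-36 + 33)² = (-3)² = 9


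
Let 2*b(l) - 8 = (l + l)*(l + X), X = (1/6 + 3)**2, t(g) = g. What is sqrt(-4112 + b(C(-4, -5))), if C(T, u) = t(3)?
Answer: I*sqrt(146481)/6 ≈ 63.788*I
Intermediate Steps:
C(T, u) = 3
X = 361/36 (X = (1/6 + 3)**2 = (19/6)**2 = 361/36 ≈ 10.028)
b(l) = 4 + l*(361/36 + l) (b(l) = 4 + ((l + l)*(l + 361/36))/2 = 4 + ((2*l)*(361/36 + l))/2 = 4 + (2*l*(361/36 + l))/2 = 4 + l*(361/36 + l))
sqrt(-4112 + b(C(-4, -5))) = sqrt(-4112 + (4 + 3**2 + (361/36)*3)) = sqrt(-4112 + (4 + 9 + 361/12)) = sqrt(-4112 + 517/12) = sqrt(-48827/12) = I*sqrt(146481)/6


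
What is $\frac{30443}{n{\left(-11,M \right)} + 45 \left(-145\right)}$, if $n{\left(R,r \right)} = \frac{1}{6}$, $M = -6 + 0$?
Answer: $- \frac{182658}{39149} \approx -4.6657$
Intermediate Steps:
$M = -6$
$n{\left(R,r \right)} = \frac{1}{6}$
$\frac{30443}{n{\left(-11,M \right)} + 45 \left(-145\right)} = \frac{30443}{\frac{1}{6} + 45 \left(-145\right)} = \frac{30443}{\frac{1}{6} - 6525} = \frac{30443}{- \frac{39149}{6}} = 30443 \left(- \frac{6}{39149}\right) = - \frac{182658}{39149}$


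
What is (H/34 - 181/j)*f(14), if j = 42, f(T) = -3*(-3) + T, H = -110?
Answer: -123901/714 ≈ -173.53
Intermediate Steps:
f(T) = 9 + T
(H/34 - 181/j)*f(14) = (-110/34 - 181/42)*(9 + 14) = (-110*1/34 - 181*1/42)*23 = (-55/17 - 181/42)*23 = -5387/714*23 = -123901/714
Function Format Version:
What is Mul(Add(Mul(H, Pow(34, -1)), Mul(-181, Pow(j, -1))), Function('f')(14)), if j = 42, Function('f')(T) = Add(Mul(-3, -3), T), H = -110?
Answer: Rational(-123901, 714) ≈ -173.53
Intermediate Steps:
Function('f')(T) = Add(9, T)
Mul(Add(Mul(H, Pow(34, -1)), Mul(-181, Pow(j, -1))), Function('f')(14)) = Mul(Add(Mul(-110, Pow(34, -1)), Mul(-181, Pow(42, -1))), Add(9, 14)) = Mul(Add(Mul(-110, Rational(1, 34)), Mul(-181, Rational(1, 42))), 23) = Mul(Add(Rational(-55, 17), Rational(-181, 42)), 23) = Mul(Rational(-5387, 714), 23) = Rational(-123901, 714)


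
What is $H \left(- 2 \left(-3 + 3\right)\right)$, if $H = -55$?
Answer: $0$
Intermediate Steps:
$H \left(- 2 \left(-3 + 3\right)\right) = - 55 \left(- 2 \left(-3 + 3\right)\right) = - 55 \left(\left(-2\right) 0\right) = \left(-55\right) 0 = 0$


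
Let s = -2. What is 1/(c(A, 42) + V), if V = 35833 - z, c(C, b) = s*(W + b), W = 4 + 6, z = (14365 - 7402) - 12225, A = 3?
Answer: 1/40991 ≈ 2.4396e-5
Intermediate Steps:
z = -5262 (z = 6963 - 12225 = -5262)
W = 10
c(C, b) = -20 - 2*b (c(C, b) = -2*(10 + b) = -20 - 2*b)
V = 41095 (V = 35833 - 1*(-5262) = 35833 + 5262 = 41095)
1/(c(A, 42) + V) = 1/((-20 - 2*42) + 41095) = 1/((-20 - 84) + 41095) = 1/(-104 + 41095) = 1/40991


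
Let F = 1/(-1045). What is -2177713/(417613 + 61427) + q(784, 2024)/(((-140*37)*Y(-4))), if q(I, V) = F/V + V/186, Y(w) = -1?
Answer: -1540199305662793/338960267307200 ≈ -4.5439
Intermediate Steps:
F = -1/1045 ≈ -0.00095694
q(I, V) = -1/(1045*V) + V/186
-2177713/(417613 + 61427) + q(784, 2024)/(((-140*37)*Y(-4))) = -2177713/(417613 + 61427) + (-1/1045/2024 + (1/186)*2024)/((-140*37*(-1))) = -2177713/479040 + (-1/1045*1/2024 + 1012/93)/((-5180*(-1))) = -2177713*1/479040 + (-1/2115080 + 1012/93)/5180 = -2177713/479040 + (2140460867/196702440)*(1/5180) = -2177713/479040 + 2140460867/1018918639200 = -1540199305662793/338960267307200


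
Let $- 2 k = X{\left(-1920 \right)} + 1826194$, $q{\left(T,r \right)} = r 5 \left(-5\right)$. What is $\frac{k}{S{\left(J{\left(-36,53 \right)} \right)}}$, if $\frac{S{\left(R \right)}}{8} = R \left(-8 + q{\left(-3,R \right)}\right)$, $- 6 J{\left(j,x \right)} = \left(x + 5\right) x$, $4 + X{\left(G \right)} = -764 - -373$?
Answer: $\frac{16432191}{944357392} \approx 0.0174$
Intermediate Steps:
$X{\left(G \right)} = -395$ ($X{\left(G \right)} = -4 - 391 = -395$)
$J{\left(j,x \right)} = - \frac{x \left(5 + x\right)}{6}$ ($J{\left(j,x \right)} = - \frac{\left(x + 5\right) x}{6} = - \frac{\left(5 + x\right) x}{6} = - \frac{x \left(5 + x\right)}{6}$)
$q{\left(T,r \right)} = - 25 r$ ($q{\left(T,r \right)} = 5 r \left(-5\right) = - 25 r$)
$k = - \frac{1825799}{2}$ ($k = - \frac{-395 + 1826194}{2} = \left(- \frac{1}{2}\right) 1825799 = - \frac{1825799}{2} \approx -9.129 \cdot 10^{5}$)
$S{\left(R \right)} = 8 R \left(-8 - 25 R\right)$
$\frac{k}{S{\left(J{\left(-36,53 \right)} \right)}} = - \frac{1825799}{2 \left(- 8 \left(\left(- \frac{1}{6}\right) 53 \left(5 + 53\right)\right) \left(8 + 25 \left(\left(- \frac{1}{6}\right) 53 \left(5 + 53\right)\right)\right)\right)} = - \frac{1825799}{2 \left(- 8 \left(\left(- \frac{1}{6}\right) 53 \cdot 58\right) \left(8 + 25 \left(\left(- \frac{1}{6}\right) 53 \cdot 58\right)\right)\right)} = - \frac{1825799}{2 \left(\left(-8\right) \left(- \frac{1537}{3}\right) \left(8 + 25 \left(- \frac{1537}{3}\right)\right)\right)} = - \frac{1825799}{2 \left(\left(-8\right) \left(- \frac{1537}{3}\right) \left(8 - \frac{38425}{3}\right)\right)} = - \frac{1825799}{2 \left(\left(-8\right) \left(- \frac{1537}{3}\right) \left(- \frac{38401}{3}\right)\right)} = - \frac{1825799}{2 \left(- \frac{472178696}{9}\right)} = \left(- \frac{1825799}{2}\right) \left(- \frac{9}{472178696}\right) = \frac{16432191}{944357392}$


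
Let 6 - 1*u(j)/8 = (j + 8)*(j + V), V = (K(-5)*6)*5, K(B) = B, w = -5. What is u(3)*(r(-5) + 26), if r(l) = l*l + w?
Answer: 597264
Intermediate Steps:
V = -150 (V = -5*6*5 = -30*5 = -150)
r(l) = -5 + l**2 (r(l) = l*l - 5 = l**2 - 5 = -5 + l**2)
u(j) = 48 - 8*(-150 + j)*(8 + j) (u(j) = 48 - 8*(j + 8)*(j - 150) = 48 - 8*(8 + j)*(-150 + j) = 48 - 8*(-150 + j)*(8 + j))
u(3)*(r(-5) + 26) = (9648 - 8*3**2 + 1136*3)*((-5 + (-5)**2) + 26) = (9648 - 8*9 + 3408)*((-5 + 25) + 26) = (9648 - 72 + 3408)*(20 + 26) = 12984*46 = 597264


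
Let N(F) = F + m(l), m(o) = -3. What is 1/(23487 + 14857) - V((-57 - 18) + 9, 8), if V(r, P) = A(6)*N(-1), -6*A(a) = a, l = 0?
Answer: -153375/38344 ≈ -4.0000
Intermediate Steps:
A(a) = -a/6
N(F) = -3 + F (N(F) = F - 3 = -3 + F)
V(r, P) = 4 (V(r, P) = (-⅙*6)*(-3 - 1) = -1*(-4) = 4)
1/(23487 + 14857) - V((-57 - 18) + 9, 8) = 1/(23487 + 14857) - 1*4 = 1/38344 - 4 = -153375/38344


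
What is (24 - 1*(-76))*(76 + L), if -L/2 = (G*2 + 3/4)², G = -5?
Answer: -19025/2 ≈ -9512.5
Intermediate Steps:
L = -1369/8 (L = -2*(-5*2 + 3/4)² = -2*(-10 + 3*(¼))² = -2*(-10 + ¾)² = -2*(-37/4)² = -2*1369/16 = -1369/8 ≈ -171.13)
(24 - 1*(-76))*(76 + L) = (24 - 1*(-76))*(76 - 1369/8) = (24 + 76)*(-761/8) = 100*(-761/8) = -19025/2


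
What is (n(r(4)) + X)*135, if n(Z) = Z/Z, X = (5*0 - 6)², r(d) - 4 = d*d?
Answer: 4995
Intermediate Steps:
r(d) = 4 + d² (r(d) = 4 + d*d = 4 + d²)
X = 36 (X = (0 - 6)² = (-6)² = 36)
n(Z) = 1
(n(r(4)) + X)*135 = (1 + 36)*135 = 37*135 = 4995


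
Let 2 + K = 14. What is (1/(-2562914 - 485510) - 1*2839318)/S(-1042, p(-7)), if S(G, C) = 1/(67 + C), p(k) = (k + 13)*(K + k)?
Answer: -839578178078801/3048424 ≈ -2.7541e+8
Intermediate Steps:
K = 12 (K = -2 + 14 = 12)
p(k) = (12 + k)*(13 + k) (p(k) = (k + 13)*(12 + k) = (13 + k)*(12 + k) = (12 + k)*(13 + k))
(1/(-2562914 - 485510) - 1*2839318)/S(-1042, p(-7)) = (1/(-2562914 - 485510) - 1*2839318)/(1/(67 + (156 + (-7)² + 25*(-7)))) = (1/(-3048424) - 2839318)/(1/(67 + (156 + 49 - 175))) = (-1/3048424 - 2839318)/(1/(67 + 30)) = -8655445134833/(3048424*(1/97)) = -8655445134833/(3048424*1/97) = -8655445134833/3048424*97 = -839578178078801/3048424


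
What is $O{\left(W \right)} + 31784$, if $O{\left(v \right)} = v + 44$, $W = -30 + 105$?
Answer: $31903$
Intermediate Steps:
$W = 75$
$O{\left(v \right)} = 44 + v$
$O{\left(W \right)} + 31784 = \left(44 + 75\right) + 31784 = 119 + 31784 = 31903$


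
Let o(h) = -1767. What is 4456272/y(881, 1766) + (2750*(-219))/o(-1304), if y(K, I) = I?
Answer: 1489634354/520087 ≈ 2864.2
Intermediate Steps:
4456272/y(881, 1766) + (2750*(-219))/o(-1304) = 4456272/1766 + (2750*(-219))/(-1767) = 4456272*(1/1766) - 602250*(-1/1767) = 2228136/883 + 200750/589 = 1489634354/520087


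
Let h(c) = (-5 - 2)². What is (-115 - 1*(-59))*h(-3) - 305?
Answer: -3049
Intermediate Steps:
h(c) = 49 (h(c) = (-7)² = 49)
(-115 - 1*(-59))*h(-3) - 305 = (-115 - 1*(-59))*49 - 305 = (-115 + 59)*49 - 305 = -56*49 - 305 = -2744 - 305 = -3049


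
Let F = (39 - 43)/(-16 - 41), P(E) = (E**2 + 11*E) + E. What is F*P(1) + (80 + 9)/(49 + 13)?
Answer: 8297/3534 ≈ 2.3478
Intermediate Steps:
P(E) = E**2 + 12*E
F = 4/57 (F = -4/(-57) = -4*(-1/57) = 4/57 ≈ 0.070175)
F*P(1) + (80 + 9)/(49 + 13) = 4*(1*(12 + 1))/57 + (80 + 9)/(49 + 13) = 4*(1*13)/57 + 89/62 = (4/57)*13 + 89*(1/62) = 52/57 + 89/62 = 8297/3534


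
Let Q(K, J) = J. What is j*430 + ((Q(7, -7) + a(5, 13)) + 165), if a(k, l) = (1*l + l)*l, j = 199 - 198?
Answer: 926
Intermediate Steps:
j = 1
a(k, l) = 2*l**2 (a(k, l) = (l + l)*l = (2*l)*l = 2*l**2)
j*430 + ((Q(7, -7) + a(5, 13)) + 165) = 1*430 + ((-7 + 2*13**2) + 165) = 430 + ((-7 + 2*169) + 165) = 430 + ((-7 + 338) + 165) = 430 + (331 + 165) = 430 + 496 = 926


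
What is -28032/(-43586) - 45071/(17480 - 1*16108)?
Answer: -963002351/29899996 ≈ -32.207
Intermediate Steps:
-28032/(-43586) - 45071/(17480 - 1*16108) = -28032*(-1/43586) - 45071/(17480 - 16108) = 14016/21793 - 45071/1372 = -963002351/29899996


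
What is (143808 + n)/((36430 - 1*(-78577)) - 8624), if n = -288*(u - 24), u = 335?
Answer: 18080/35461 ≈ 0.50986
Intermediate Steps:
n = -89568 (n = -288*(335 - 24) = -288*311 = -89568)
(143808 + n)/((36430 - 1*(-78577)) - 8624) = (143808 - 89568)/((36430 - 1*(-78577)) - 8624) = 54240/((36430 + 78577) - 8624) = 54240/(115007 - 8624) = 54240/106383 = 54240*(1/106383) = 18080/35461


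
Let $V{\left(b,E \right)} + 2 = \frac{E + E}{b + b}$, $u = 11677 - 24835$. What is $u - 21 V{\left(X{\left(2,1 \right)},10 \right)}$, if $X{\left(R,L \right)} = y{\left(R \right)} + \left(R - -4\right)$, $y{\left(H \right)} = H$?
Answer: $- \frac{52569}{4} \approx -13142.0$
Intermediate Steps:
$X{\left(R,L \right)} = 4 + 2 R$ ($X{\left(R,L \right)} = R + \left(R - -4\right) = R + \left(R + 4\right) = R + \left(4 + R\right) = 4 + 2 R$)
$u = -13158$ ($u = 11677 - 24835 = -13158$)
$V{\left(b,E \right)} = -2 + \frac{E}{b}$ ($V{\left(b,E \right)} = -2 + \frac{E + E}{b + b} = -2 + \frac{2 E}{2 b} = -2 + 2 E \frac{1}{2 b} = -2 + \frac{E}{b}$)
$u - 21 V{\left(X{\left(2,1 \right)},10 \right)} = -13158 - 21 \left(-2 + \frac{10}{4 + 2 \cdot 2}\right) = -13158 - 21 \left(-2 + \frac{10}{4 + 4}\right) = -13158 - 21 \left(-2 + \frac{10}{8}\right) = -13158 - 21 \left(-2 + 10 \cdot \frac{1}{8}\right) = -13158 - 21 \left(-2 + \frac{5}{4}\right) = -13158 - - \frac{63}{4} = -13158 + \frac{63}{4} = - \frac{52569}{4}$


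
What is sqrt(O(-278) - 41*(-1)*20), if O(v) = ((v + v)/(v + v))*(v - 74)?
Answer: 6*sqrt(13) ≈ 21.633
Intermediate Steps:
O(v) = -74 + v (O(v) = ((2*v)/((2*v)))*(-74 + v) = ((2*v)*(1/(2*v)))*(-74 + v) = 1*(-74 + v) = -74 + v)
sqrt(O(-278) - 41*(-1)*20) = sqrt((-74 - 278) - 41*(-1)*20) = sqrt(-352 + 41*20) = sqrt(-352 + 820) = sqrt(468) = 6*sqrt(13)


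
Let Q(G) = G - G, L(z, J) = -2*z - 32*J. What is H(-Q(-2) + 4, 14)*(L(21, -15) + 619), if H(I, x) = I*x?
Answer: 59192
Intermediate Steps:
L(z, J) = -32*J - 2*z
Q(G) = 0
H(-Q(-2) + 4, 14)*(L(21, -15) + 619) = ((-1*0 + 4)*14)*((-32*(-15) - 2*21) + 619) = ((0 + 4)*14)*((480 - 42) + 619) = (4*14)*(438 + 619) = 56*1057 = 59192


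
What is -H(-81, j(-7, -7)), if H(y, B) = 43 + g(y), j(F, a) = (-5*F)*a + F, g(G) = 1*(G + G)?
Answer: 119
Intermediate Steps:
g(G) = 2*G (g(G) = 1*(2*G) = 2*G)
j(F, a) = F - 5*F*a (j(F, a) = -5*F*a + F = F - 5*F*a)
H(y, B) = 43 + 2*y
-H(-81, j(-7, -7)) = -(43 + 2*(-81)) = -(43 - 162) = -1*(-119) = 119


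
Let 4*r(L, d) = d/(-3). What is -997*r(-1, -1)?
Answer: -997/12 ≈ -83.083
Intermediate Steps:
r(L, d) = -d/12 (r(L, d) = (d/(-3))/4 = (d*(-1/3))/4 = (-d/3)/4 = -d/12)
-997*r(-1, -1) = -(-997)*(-1)/12 = -997*1/12 = -997/12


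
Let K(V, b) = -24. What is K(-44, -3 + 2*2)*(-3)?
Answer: 72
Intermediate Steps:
K(-44, -3 + 2*2)*(-3) = -24*(-3) = 72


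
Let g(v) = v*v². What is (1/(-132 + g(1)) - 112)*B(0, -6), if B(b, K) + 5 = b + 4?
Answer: 14673/131 ≈ 112.01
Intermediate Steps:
B(b, K) = -1 + b (B(b, K) = -5 + (b + 4) = -5 + (4 + b) = -1 + b)
g(v) = v³
(1/(-132 + g(1)) - 112)*B(0, -6) = (1/(-132 + 1³) - 112)*(-1 + 0) = (1/(-132 + 1) - 112)*(-1) = (1/(-131) - 112)*(-1) = (-1/131 - 112)*(-1) = -14673/131*(-1) = 14673/131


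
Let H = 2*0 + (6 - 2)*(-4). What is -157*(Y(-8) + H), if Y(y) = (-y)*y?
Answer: 12560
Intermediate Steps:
Y(y) = -y²
H = -16 (H = 0 + 4*(-4) = 0 - 16 = -16)
-157*(Y(-8) + H) = -157*(-1*(-8)² - 16) = -157*(-1*64 - 16) = -157*(-64 - 16) = -157*(-80) = 12560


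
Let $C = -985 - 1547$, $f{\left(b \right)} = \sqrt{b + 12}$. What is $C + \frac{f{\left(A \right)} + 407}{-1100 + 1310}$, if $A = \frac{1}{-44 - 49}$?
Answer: $- \frac{531313}{210} + \frac{\sqrt{103695}}{19530} \approx -2530.0$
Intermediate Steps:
$A = - \frac{1}{93}$ ($A = \frac{1}{-93} = - \frac{1}{93} \approx -0.010753$)
$f{\left(b \right)} = \sqrt{12 + b}$
$C = -2532$ ($C = -985 - 1547 = -2532$)
$C + \frac{f{\left(A \right)} + 407}{-1100 + 1310} = -2532 + \frac{\sqrt{12 - \frac{1}{93}} + 407}{-1100 + 1310} = -2532 + \frac{\sqrt{\frac{1115}{93}} + 407}{210} = -2532 + \left(\frac{\sqrt{103695}}{93} + 407\right) \frac{1}{210} = -2532 + \left(407 + \frac{\sqrt{103695}}{93}\right) \frac{1}{210} = -2532 + \left(\frac{407}{210} + \frac{\sqrt{103695}}{19530}\right) = - \frac{531313}{210} + \frac{\sqrt{103695}}{19530}$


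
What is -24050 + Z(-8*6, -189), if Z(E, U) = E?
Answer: -24098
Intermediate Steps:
-24050 + Z(-8*6, -189) = -24050 - 8*6 = -24050 - 48 = -24098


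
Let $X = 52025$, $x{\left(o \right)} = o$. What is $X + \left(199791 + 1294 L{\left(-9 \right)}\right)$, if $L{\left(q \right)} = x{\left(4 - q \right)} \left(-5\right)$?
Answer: $167706$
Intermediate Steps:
$L{\left(q \right)} = -20 + 5 q$ ($L{\left(q \right)} = \left(4 - q\right) \left(-5\right) = -20 + 5 q$)
$X + \left(199791 + 1294 L{\left(-9 \right)}\right) = 52025 + \left(199791 + 1294 \left(-20 + 5 \left(-9\right)\right)\right) = 52025 + \left(199791 + 1294 \left(-20 - 45\right)\right) = 52025 + \left(199791 + 1294 \left(-65\right)\right) = 52025 + \left(199791 - 84110\right) = 52025 + 115681 = 167706$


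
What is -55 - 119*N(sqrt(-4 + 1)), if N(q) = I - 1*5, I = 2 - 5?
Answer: 897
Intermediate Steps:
I = -3
N(q) = -8 (N(q) = -3 - 1*5 = -3 - 5 = -8)
-55 - 119*N(sqrt(-4 + 1)) = -55 - 119*(-8) = -55 + 952 = 897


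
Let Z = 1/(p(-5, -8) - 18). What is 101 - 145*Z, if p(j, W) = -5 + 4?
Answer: 2064/19 ≈ 108.63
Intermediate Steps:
p(j, W) = -1
Z = -1/19 (Z = 1/(-1 - 18) = 1/(-19) = -1/19 ≈ -0.052632)
101 - 145*Z = 101 - 145*(-1/19) = 101 + 145/19 = 2064/19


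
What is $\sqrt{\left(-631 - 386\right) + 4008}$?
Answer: $\sqrt{2991} \approx 54.69$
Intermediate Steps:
$\sqrt{\left(-631 - 386\right) + 4008} = \sqrt{-1017 + 4008} = \sqrt{2991}$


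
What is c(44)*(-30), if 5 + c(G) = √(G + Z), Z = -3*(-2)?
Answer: 150 - 150*√2 ≈ -62.132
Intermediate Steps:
Z = 6
c(G) = -5 + √(6 + G) (c(G) = -5 + √(G + 6) = -5 + √(6 + G))
c(44)*(-30) = (-5 + √(6 + 44))*(-30) = (-5 + √50)*(-30) = (-5 + 5*√2)*(-30) = 150 - 150*√2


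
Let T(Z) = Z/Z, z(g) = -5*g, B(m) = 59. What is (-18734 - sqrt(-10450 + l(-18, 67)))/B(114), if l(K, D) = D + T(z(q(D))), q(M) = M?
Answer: -18734/59 - I*sqrt(10382)/59 ≈ -317.53 - 1.727*I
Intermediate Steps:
T(Z) = 1
l(K, D) = 1 + D (l(K, D) = D + 1 = 1 + D)
(-18734 - sqrt(-10450 + l(-18, 67)))/B(114) = (-18734 - sqrt(-10450 + (1 + 67)))/59 = (-18734 - sqrt(-10450 + 68))*(1/59) = (-18734 - sqrt(-10382))*(1/59) = (-18734 - I*sqrt(10382))*(1/59) = -18734/59 - I*sqrt(10382)/59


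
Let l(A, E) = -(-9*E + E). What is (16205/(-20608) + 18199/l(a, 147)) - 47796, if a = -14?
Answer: -20678222401/432768 ≈ -47781.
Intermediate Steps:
l(A, E) = 8*E (l(A, E) = -(-8)*E = 8*E)
(16205/(-20608) + 18199/l(a, 147)) - 47796 = (16205/(-20608) + 18199/((8*147))) - 47796 = (16205*(-1/20608) + 18199/1176) - 47796 = (-2315/2944 + 18199*(1/1176)) - 47796 = (-2315/2944 + 18199/1176) - 47796 = 6356927/432768 - 47796 = -20678222401/432768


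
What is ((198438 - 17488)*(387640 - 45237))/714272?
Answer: 30978911425/357136 ≈ 86743.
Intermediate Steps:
((198438 - 17488)*(387640 - 45237))/714272 = (180950*342403)*(1/714272) = 61957822850*(1/714272) = 30978911425/357136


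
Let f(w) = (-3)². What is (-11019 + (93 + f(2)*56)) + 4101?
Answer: -6321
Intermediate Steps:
f(w) = 9
(-11019 + (93 + f(2)*56)) + 4101 = (-11019 + (93 + 9*56)) + 4101 = (-11019 + (93 + 504)) + 4101 = (-11019 + 597) + 4101 = -10422 + 4101 = -6321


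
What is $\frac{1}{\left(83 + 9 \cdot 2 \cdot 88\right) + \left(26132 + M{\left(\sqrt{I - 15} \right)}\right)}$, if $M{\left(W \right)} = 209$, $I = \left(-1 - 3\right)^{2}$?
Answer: $\frac{1}{28008} \approx 3.5704 \cdot 10^{-5}$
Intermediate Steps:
$I = 16$ ($I = \left(-4\right)^{2} = 16$)
$\frac{1}{\left(83 + 9 \cdot 2 \cdot 88\right) + \left(26132 + M{\left(\sqrt{I - 15} \right)}\right)} = \frac{1}{\left(83 + 9 \cdot 2 \cdot 88\right) + \left(26132 + 209\right)} = \frac{1}{\left(83 + 18 \cdot 88\right) + 26341} = \frac{1}{\left(83 + 1584\right) + 26341} = \frac{1}{1667 + 26341} = \frac{1}{28008}$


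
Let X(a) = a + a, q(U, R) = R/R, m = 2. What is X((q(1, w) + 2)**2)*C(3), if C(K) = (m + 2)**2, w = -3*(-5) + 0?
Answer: 288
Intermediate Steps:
w = 15 (w = 15 + 0 = 15)
q(U, R) = 1
X(a) = 2*a
C(K) = 16 (C(K) = (2 + 2)**2 = 4**2 = 16)
X((q(1, w) + 2)**2)*C(3) = (2*(1 + 2)**2)*16 = (2*3**2)*16 = (2*9)*16 = 18*16 = 288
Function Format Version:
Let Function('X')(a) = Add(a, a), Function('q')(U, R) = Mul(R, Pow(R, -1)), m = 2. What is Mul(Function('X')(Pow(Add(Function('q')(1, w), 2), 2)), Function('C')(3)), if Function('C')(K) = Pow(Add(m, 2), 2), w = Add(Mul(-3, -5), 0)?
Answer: 288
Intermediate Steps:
w = 15 (w = Add(15, 0) = 15)
Function('q')(U, R) = 1
Function('X')(a) = Mul(2, a)
Function('C')(K) = 16 (Function('C')(K) = Pow(Add(2, 2), 2) = Pow(4, 2) = 16)
Mul(Function('X')(Pow(Add(Function('q')(1, w), 2), 2)), Function('C')(3)) = Mul(Mul(2, Pow(Add(1, 2), 2)), 16) = Mul(Mul(2, Pow(3, 2)), 16) = Mul(Mul(2, 9), 16) = Mul(18, 16) = 288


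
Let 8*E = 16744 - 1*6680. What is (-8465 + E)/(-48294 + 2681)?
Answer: 7207/45613 ≈ 0.15800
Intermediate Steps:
E = 1258 (E = (16744 - 1*6680)/8 = (16744 - 6680)/8 = (1/8)*10064 = 1258)
(-8465 + E)/(-48294 + 2681) = (-8465 + 1258)/(-48294 + 2681) = -7207/(-45613) = -7207*(-1/45613) = 7207/45613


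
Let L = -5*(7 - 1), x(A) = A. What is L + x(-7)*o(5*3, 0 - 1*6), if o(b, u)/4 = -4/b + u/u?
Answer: -758/15 ≈ -50.533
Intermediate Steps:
L = -30 (L = -5*6 = -30)
o(b, u) = 4 - 16/b (o(b, u) = 4*(-4/b + u/u) = 4*(-4/b + 1) = 4*(1 - 4/b) = 4 - 16/b)
L + x(-7)*o(5*3, 0 - 1*6) = -30 - 7*(4 - 16/(5*3)) = -30 - 7*(4 - 16/15) = -30 - 7*44/15 = -30 - 308/15 = -758/15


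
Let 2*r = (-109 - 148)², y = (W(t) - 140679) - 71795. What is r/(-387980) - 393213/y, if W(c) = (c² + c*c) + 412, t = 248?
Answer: 149617815917/34551170920 ≈ 4.3303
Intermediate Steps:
W(c) = 412 + 2*c² (W(c) = (c² + c²) + 412 = 2*c² + 412 = 412 + 2*c²)
y = -89054 (y = ((412 + 2*248²) - 140679) - 71795 = ((412 + 2*61504) - 140679) - 71795 = ((412 + 123008) - 140679) - 71795 = (123420 - 140679) - 71795 = -17259 - 71795 = -89054)
r = 66049/2 (r = (-109 - 148)²/2 = (½)*(-257)² = (½)*66049 = 66049/2 ≈ 33025.)
r/(-387980) - 393213/y = (66049/2)/(-387980) - 393213/(-89054) = (66049/2)*(-1/387980) - 393213*(-1/89054) = -66049/775960 + 393213/89054 = 149617815917/34551170920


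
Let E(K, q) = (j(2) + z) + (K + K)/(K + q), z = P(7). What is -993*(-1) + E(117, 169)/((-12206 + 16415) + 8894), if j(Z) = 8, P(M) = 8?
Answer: 143124254/144133 ≈ 993.00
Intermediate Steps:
z = 8
E(K, q) = 16 + 2*K/(K + q) (E(K, q) = (8 + 8) + (K + K)/(K + q) = 16 + (2*K)/(K + q) = 16 + 2*K/(K + q))
-993*(-1) + E(117, 169)/((-12206 + 16415) + 8894) = -993*(-1) + (2*(8*169 + 9*117)/(117 + 169))/((-12206 + 16415) + 8894) = 993 + (2*(1352 + 1053)/286)/(4209 + 8894) = 993 + (2*(1/286)*2405)/13103 = 993 + (185/11)*(1/13103) = 993 + 185/144133 = 143124254/144133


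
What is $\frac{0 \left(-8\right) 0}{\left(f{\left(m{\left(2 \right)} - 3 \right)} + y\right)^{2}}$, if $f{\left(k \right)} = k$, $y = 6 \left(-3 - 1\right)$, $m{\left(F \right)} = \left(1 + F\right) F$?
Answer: $0$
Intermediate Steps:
$m{\left(F \right)} = F \left(1 + F\right)$
$y = -24$ ($y = 6 \left(-4\right) = -24$)
$\frac{0 \left(-8\right) 0}{\left(f{\left(m{\left(2 \right)} - 3 \right)} + y\right)^{2}} = \frac{0 \left(-8\right) 0}{\left(\left(2 \left(1 + 2\right) - 3\right) - 24\right)^{2}} = \frac{0 \cdot 0}{\left(\left(2 \cdot 3 - 3\right) - 24\right)^{2}} = \frac{0}{\left(\left(6 - 3\right) - 24\right)^{2}} = \frac{0}{\left(3 - 24\right)^{2}} = \frac{0}{\left(-21\right)^{2}} = \frac{0}{441} = 0 \cdot \frac{1}{441} = 0$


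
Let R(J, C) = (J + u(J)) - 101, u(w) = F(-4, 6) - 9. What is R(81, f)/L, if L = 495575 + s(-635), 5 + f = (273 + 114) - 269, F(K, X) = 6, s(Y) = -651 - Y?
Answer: -23/495559 ≈ -4.6412e-5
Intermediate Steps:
u(w) = -3 (u(w) = 6 - 9 = -3)
f = 113 (f = -5 + ((273 + 114) - 269) = -5 + (387 - 269) = -5 + 118 = 113)
R(J, C) = -104 + J (R(J, C) = (J - 3) - 101 = (-3 + J) - 101 = -104 + J)
L = 495559 (L = 495575 + (-651 - 1*(-635)) = 495575 + (-651 + 635) = 495575 - 16 = 495559)
R(81, f)/L = (-104 + 81)/495559 = -23*1/495559 = -23/495559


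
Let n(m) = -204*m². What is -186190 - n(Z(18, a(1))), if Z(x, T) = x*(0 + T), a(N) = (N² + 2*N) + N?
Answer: 871346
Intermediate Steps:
a(N) = N² + 3*N
Z(x, T) = T*x (Z(x, T) = x*T = T*x)
-186190 - n(Z(18, a(1))) = -186190 - (-204)*((1*(3 + 1))*18)² = -186190 - (-204)*((1*4)*18)² = -186190 - (-204)*(4*18)² = -186190 - (-204)*72² = -186190 - (-204)*5184 = -186190 - 1*(-1057536) = -186190 + 1057536 = 871346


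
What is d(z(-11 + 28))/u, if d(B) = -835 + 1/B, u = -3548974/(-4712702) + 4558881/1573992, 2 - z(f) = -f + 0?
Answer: -19612544871439296/85723896920455 ≈ -228.79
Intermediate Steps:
z(f) = 2 + f (z(f) = 2 - (-f + 0) = 2 - (-1)*f = 2 + f)
u = 4511784048445/1236292541064 (u = -3548974*(-1/4712702) + 4558881*(1/1573992) = 1774487/2356351 + 1519627/524664 = 4511784048445/1236292541064 ≈ 3.6494)
d(z(-11 + 28))/u = (-835 + 1/(2 + (-11 + 28)))/(4511784048445/1236292541064) = (-835 + 1/(2 + 17))*(1236292541064/4511784048445) = (-835 + 1/19)*(1236292541064/4511784048445) = -15864/19*1236292541064/4511784048445 = -19612544871439296/85723896920455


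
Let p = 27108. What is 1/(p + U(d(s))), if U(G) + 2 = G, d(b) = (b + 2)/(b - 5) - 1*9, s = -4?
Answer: 9/243875 ≈ 3.6904e-5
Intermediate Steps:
d(b) = -9 + (2 + b)/(-5 + b) (d(b) = (2 + b)/(-5 + b) - 9 = -9 + (2 + b)/(-5 + b))
U(G) = -2 + G
1/(p + U(d(s))) = 1/(27108 + (-2 + (47 - 8*(-4))/(-5 - 4))) = 1/(27108 + (-2 + (47 + 32)/(-9))) = 1/(27108 + (-2 - ⅑*79)) = 1/(27108 + (-2 - 79/9)) = 1/(27108 - 97/9) = 1/(243875/9) = 9/243875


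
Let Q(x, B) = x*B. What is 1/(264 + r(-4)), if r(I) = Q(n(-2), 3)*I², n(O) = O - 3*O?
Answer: 1/456 ≈ 0.0021930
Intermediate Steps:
n(O) = -2*O
Q(x, B) = B*x
r(I) = 12*I² (r(I) = (3*(-2*(-2)))*I² = (3*4)*I² = 12*I²)
1/(264 + r(-4)) = 1/(264 + 12*(-4)²) = 1/(264 + 12*16) = 1/(264 + 192) = 1/456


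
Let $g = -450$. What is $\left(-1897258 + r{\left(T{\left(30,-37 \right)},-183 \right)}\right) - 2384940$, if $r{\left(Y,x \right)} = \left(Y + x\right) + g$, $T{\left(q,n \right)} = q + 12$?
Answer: $-4282789$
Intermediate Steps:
$T{\left(q,n \right)} = 12 + q$
$r{\left(Y,x \right)} = -450 + Y + x$ ($r{\left(Y,x \right)} = \left(Y + x\right) - 450 = -450 + Y + x$)
$\left(-1897258 + r{\left(T{\left(30,-37 \right)},-183 \right)}\right) - 2384940 = \left(-1897258 - 591\right) - 2384940 = -1897849 - 2384940 = -4282789$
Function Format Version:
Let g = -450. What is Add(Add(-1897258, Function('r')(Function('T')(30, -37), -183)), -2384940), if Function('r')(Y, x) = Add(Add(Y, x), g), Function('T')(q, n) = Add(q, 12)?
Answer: -4282789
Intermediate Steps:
Function('T')(q, n) = Add(12, q)
Function('r')(Y, x) = Add(-450, Y, x) (Function('r')(Y, x) = Add(Add(Y, x), -450) = Add(-450, Y, x))
Add(Add(-1897258, Function('r')(Function('T')(30, -37), -183)), -2384940) = Add(Add(-1897258, Add(-450, Add(12, 30), -183)), -2384940) = Add(Add(-1897258, Add(-450, 42, -183)), -2384940) = Add(Add(-1897258, -591), -2384940) = Add(-1897849, -2384940) = -4282789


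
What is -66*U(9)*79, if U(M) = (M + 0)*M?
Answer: -422334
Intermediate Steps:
U(M) = M² (U(M) = M*M = M²)
-66*U(9)*79 = -66*9²*79 = -66*81*79 = -5346*79 = -422334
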